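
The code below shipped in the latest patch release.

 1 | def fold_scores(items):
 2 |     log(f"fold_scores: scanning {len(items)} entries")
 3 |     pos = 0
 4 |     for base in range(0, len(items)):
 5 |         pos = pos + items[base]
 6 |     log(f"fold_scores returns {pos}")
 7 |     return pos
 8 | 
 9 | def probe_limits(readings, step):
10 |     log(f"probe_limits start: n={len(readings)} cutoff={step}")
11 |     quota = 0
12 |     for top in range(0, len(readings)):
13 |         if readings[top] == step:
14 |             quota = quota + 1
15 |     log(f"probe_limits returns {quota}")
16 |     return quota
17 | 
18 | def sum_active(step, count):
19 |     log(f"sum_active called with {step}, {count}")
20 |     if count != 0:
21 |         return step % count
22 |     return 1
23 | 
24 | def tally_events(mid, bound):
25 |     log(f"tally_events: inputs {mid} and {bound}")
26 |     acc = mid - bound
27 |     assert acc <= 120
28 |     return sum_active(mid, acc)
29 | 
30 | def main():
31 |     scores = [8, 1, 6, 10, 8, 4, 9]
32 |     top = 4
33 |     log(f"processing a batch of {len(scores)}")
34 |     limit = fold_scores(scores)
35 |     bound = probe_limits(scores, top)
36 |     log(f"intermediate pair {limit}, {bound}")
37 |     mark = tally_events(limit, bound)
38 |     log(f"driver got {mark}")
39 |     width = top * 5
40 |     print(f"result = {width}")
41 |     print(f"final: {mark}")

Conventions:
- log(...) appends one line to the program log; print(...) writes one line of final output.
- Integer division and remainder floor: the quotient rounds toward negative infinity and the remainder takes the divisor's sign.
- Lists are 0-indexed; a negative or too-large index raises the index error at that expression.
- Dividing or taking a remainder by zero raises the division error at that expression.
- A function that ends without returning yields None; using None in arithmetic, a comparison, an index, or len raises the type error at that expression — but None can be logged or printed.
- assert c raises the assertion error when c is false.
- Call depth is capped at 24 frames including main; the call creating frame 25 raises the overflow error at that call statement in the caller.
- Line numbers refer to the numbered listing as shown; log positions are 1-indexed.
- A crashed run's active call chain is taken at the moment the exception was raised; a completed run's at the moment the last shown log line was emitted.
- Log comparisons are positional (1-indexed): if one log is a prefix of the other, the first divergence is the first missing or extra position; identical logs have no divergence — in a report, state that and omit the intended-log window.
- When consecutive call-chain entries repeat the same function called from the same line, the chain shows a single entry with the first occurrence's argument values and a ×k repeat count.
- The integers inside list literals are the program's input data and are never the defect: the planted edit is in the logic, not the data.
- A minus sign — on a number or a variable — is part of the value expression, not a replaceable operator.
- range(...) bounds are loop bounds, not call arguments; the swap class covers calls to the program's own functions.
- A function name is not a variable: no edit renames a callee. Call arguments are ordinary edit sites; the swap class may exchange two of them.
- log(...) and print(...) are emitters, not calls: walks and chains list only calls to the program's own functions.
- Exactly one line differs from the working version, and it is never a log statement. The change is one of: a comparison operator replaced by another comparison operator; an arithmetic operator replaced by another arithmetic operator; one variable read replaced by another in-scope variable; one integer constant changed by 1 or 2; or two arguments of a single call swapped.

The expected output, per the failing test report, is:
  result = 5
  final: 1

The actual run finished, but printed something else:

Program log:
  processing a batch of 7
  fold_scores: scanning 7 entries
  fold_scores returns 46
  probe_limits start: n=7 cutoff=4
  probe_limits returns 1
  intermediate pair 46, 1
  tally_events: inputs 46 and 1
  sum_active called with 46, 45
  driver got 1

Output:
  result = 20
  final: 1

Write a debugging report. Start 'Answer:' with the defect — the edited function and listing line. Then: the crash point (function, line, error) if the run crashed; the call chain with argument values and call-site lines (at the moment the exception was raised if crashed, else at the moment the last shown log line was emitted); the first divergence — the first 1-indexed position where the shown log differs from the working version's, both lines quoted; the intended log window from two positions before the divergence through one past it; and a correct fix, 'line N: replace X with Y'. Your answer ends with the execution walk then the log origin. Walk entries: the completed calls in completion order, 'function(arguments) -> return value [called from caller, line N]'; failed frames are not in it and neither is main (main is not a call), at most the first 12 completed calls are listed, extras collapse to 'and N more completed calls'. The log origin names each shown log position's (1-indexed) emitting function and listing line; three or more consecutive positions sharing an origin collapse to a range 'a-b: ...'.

Answer: the defect is in main at line 39.
Key fact: Nothing in the log betrays the bug — only the output does.
Call chain: main.
First divergence: none — the logs agree in full.
Execution walk:
  fold_scores([8, 1, 6, 10, 8, 4, 9]) -> 46  [called from main, line 34]
  probe_limits([8, 1, 6, 10, 8, 4, 9], 4) -> 1  [called from main, line 35]
  sum_active(46, 45) -> 1  [called from tally_events, line 28]
  tally_events(46, 1) -> 1  [called from main, line 37]
Origin of each log line:
  1: logged in main at line 33
  2: logged in fold_scores at line 2
  3: logged in fold_scores at line 6
  4: logged in probe_limits at line 10
  5: logged in probe_limits at line 15
  6: logged in main at line 36
  7: logged in tally_events at line 25
  8: logged in sum_active at line 19
  9: logged in main at line 38
A correct fix: line 39: replace `top` with `mark`.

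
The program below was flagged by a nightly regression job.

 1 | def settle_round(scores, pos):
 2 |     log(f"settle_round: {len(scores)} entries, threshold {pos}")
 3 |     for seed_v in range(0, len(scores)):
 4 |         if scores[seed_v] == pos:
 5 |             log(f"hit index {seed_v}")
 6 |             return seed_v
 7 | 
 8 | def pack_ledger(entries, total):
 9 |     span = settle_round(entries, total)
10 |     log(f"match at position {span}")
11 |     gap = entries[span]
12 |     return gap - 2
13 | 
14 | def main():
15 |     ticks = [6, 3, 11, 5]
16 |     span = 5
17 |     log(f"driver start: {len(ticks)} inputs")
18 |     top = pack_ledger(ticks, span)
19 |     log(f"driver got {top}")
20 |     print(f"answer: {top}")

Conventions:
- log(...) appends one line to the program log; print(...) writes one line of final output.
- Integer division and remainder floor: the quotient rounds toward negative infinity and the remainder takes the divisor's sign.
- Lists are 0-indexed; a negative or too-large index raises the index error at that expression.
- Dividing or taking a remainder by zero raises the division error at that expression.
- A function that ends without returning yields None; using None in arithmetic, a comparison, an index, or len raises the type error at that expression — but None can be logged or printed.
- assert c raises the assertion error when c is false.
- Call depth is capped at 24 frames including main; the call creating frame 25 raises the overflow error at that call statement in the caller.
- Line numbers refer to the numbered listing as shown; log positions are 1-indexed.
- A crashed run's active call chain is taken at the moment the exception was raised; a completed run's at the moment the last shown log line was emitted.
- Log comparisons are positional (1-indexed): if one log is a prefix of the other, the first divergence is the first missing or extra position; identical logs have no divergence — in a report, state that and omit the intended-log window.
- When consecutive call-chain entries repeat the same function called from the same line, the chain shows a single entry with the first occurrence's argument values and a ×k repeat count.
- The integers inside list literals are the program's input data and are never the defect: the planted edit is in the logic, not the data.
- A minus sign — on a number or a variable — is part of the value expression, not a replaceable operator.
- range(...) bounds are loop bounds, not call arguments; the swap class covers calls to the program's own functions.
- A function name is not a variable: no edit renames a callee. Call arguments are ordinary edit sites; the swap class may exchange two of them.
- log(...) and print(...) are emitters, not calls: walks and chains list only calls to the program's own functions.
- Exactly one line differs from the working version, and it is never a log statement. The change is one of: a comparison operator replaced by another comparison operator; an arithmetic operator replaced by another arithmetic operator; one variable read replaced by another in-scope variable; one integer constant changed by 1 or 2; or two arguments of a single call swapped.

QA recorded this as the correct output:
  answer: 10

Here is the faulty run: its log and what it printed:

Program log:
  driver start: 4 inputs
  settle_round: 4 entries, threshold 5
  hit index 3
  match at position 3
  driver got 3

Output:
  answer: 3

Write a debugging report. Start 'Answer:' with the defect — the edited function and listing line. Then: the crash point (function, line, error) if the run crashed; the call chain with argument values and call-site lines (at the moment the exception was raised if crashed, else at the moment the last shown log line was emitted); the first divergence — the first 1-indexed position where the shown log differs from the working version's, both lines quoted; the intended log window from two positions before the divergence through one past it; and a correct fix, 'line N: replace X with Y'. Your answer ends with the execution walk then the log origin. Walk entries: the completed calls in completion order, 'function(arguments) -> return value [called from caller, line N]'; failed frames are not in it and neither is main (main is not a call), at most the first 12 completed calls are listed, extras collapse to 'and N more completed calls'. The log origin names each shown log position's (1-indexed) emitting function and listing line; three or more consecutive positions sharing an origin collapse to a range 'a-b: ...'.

Answer: the defect is in pack_ledger at line 12.
The tell: The earliest visible damage is log position 5 — 'driver got 3' rather than the intended 'driver got 10'.
Call chain: main.
First divergence: position 5; shown 'driver got 3' vs intended 'driver got 10'.
Intended log window:
  3: hit index 3
  4: match at position 3
  5: driver got 10
Execution walk:
  settle_round([6, 3, 11, 5], 5) -> 3  [called from pack_ledger, line 9]
  pack_ledger([6, 3, 11, 5], 5) -> 3  [called from main, line 18]
Log origin:
  1: emitted by main (line 17)
  2: emitted by settle_round (line 2)
  3: emitted by settle_round (line 5)
  4: emitted by pack_ledger (line 10)
  5: emitted by main (line 19)
A correct fix: line 12: replace `-` with `*`.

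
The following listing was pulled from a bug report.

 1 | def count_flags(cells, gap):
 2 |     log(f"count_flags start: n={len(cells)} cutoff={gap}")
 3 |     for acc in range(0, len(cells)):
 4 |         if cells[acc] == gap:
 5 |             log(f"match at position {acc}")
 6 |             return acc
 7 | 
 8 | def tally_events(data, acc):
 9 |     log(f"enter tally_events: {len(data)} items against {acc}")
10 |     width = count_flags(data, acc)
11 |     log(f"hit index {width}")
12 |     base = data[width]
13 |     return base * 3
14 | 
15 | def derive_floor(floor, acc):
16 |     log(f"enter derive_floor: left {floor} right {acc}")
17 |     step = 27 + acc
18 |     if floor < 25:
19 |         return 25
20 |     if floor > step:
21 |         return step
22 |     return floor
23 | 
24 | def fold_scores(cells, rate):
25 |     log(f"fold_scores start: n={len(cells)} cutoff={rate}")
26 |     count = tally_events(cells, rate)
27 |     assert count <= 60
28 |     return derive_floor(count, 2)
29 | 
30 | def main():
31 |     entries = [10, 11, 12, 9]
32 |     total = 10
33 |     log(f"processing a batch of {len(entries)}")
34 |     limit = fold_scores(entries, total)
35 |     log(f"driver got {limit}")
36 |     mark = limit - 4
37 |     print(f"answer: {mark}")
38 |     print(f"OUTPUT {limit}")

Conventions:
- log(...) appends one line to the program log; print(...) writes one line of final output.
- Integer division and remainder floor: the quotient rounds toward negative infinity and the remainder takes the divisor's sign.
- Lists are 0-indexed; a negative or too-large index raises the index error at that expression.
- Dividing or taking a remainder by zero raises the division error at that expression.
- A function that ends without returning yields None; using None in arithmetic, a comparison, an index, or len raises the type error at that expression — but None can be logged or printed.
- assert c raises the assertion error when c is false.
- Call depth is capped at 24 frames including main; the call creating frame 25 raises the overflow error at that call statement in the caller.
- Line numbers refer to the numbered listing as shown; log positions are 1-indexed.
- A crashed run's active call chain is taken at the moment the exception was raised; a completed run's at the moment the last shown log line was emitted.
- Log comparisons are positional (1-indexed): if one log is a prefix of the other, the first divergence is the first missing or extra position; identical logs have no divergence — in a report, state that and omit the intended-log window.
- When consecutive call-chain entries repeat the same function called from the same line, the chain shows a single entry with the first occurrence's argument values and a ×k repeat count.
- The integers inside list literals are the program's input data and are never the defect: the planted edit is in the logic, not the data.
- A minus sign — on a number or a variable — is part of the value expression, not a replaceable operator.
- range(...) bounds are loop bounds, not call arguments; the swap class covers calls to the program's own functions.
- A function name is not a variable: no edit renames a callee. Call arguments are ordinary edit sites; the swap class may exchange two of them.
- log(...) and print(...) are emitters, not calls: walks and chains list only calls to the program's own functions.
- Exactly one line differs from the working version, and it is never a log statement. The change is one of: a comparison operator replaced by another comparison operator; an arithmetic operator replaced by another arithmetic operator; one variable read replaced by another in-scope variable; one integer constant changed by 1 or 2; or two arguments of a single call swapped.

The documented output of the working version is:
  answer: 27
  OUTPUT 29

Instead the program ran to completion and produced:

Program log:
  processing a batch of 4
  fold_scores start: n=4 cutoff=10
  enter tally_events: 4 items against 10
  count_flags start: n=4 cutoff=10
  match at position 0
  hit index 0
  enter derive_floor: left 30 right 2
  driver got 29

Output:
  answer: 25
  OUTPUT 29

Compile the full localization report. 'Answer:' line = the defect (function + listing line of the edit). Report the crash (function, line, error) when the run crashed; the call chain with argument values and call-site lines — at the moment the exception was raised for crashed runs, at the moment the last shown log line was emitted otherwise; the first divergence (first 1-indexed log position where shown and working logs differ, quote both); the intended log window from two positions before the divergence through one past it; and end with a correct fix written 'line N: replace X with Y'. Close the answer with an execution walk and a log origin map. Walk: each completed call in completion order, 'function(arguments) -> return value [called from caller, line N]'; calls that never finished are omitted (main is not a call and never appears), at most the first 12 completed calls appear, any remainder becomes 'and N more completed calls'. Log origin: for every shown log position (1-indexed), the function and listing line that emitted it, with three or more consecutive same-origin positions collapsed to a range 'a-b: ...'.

Answer: the defect is in main at line 36.
Core observation: The logs agree in full; only the final output differs.
Call chain: main.
First divergence: none; the two logs match at every position.
Execution walk:
  count_flags([10, 11, 12, 9], 10) -> 0  [called from tally_events, line 10]
  tally_events([10, 11, 12, 9], 10) -> 30  [called from fold_scores, line 26]
  derive_floor(30, 2) -> 29  [called from fold_scores, line 28]
  fold_scores([10, 11, 12, 9], 10) -> 29  [called from main, line 34]
Origin of each log line:
  1: from main, line 33
  2: from fold_scores, line 25
  3: from tally_events, line 9
  4: from count_flags, line 2
  5: from count_flags, line 5
  6: from tally_events, line 11
  7: from derive_floor, line 16
  8: from main, line 35
A correct fix: line 36: replace `4` with `2`.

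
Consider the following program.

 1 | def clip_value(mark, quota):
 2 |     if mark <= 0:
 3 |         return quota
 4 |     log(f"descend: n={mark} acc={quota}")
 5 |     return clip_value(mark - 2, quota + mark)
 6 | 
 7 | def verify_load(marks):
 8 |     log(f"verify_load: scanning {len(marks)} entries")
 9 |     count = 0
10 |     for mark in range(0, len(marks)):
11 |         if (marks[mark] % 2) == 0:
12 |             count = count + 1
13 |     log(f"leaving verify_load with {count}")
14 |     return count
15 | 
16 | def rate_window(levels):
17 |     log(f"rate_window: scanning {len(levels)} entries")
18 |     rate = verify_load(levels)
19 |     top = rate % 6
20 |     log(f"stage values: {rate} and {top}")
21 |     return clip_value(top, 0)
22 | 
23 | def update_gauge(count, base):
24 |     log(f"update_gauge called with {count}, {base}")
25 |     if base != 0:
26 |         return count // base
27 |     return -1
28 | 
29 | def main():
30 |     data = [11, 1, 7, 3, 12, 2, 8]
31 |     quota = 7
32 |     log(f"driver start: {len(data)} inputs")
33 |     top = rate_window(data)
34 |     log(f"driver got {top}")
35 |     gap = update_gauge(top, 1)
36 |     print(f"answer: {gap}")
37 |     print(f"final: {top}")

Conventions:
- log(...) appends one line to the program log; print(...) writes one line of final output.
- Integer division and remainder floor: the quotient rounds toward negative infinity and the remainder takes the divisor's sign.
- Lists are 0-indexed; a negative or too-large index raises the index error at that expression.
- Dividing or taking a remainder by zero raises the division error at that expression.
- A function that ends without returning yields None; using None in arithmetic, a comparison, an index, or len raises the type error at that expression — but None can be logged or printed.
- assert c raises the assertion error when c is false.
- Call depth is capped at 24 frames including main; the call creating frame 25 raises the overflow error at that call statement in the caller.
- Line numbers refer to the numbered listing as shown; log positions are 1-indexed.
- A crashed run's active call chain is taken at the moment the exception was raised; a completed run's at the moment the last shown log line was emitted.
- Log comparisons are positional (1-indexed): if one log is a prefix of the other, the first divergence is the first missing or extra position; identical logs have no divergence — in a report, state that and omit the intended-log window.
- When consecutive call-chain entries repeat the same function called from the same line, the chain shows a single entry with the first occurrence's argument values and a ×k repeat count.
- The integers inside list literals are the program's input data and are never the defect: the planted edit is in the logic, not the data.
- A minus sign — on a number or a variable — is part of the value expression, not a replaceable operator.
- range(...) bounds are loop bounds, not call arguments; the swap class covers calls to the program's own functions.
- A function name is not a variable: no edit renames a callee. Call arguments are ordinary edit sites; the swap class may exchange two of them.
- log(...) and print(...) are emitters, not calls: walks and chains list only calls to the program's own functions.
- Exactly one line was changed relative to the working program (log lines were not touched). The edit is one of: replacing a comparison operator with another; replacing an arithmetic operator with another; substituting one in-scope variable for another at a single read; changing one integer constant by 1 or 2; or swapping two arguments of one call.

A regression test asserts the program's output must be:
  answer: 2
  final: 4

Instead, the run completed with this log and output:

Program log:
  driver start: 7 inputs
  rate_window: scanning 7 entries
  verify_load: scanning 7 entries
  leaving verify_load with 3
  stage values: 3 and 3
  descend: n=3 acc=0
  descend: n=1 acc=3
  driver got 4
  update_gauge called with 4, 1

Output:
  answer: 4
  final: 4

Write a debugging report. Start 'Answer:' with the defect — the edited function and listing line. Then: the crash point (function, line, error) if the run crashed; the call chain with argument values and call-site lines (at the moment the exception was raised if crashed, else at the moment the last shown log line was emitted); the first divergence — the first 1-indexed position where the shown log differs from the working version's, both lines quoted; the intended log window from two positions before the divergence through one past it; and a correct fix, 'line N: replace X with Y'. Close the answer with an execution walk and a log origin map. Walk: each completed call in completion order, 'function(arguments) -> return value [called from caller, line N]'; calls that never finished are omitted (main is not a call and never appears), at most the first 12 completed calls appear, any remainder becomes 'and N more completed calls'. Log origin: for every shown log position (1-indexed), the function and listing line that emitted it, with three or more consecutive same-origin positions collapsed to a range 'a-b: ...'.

Answer: the defect is in main at line 35.
Key observation: Position 9 is the first bad log line: 'update_gauge called with 4, 1' should read 'update_gauge called with 4, 2'.
Call chain: main -> update_gauge(4, 1) (called at line 35).
First divergence: position 9; shown 'update_gauge called with 4, 1' vs intended 'update_gauge called with 4, 2'.
Intended log window:
  7: descend: n=1 acc=3
  8: driver got 4
  9: update_gauge called with 4, 2
Execution walk:
  verify_load([11, 1, 7, 3, 12, 2, 8]) -> 3  [called from rate_window, line 18]
  clip_value(-1, 4) -> 4  [called from clip_value, line 5]
  clip_value(1, 3) -> 4  [called from clip_value, line 5]
  clip_value(3, 0) -> 4  [called from rate_window, line 21]
  rate_window([11, 1, 7, 3, 12, 2, 8]) -> 4  [called from main, line 33]
  update_gauge(4, 1) -> 4  [called from main, line 35]
Log line origins:
  1: logged in main at line 32
  2: logged in rate_window at line 17
  3: logged in verify_load at line 8
  4: logged in verify_load at line 13
  5: logged in rate_window at line 20
  6: logged in clip_value at line 4
  7: logged in clip_value at line 4
  8: logged in main at line 34
  9: logged in update_gauge at line 24
A correct fix: line 35: replace `1` with `2`.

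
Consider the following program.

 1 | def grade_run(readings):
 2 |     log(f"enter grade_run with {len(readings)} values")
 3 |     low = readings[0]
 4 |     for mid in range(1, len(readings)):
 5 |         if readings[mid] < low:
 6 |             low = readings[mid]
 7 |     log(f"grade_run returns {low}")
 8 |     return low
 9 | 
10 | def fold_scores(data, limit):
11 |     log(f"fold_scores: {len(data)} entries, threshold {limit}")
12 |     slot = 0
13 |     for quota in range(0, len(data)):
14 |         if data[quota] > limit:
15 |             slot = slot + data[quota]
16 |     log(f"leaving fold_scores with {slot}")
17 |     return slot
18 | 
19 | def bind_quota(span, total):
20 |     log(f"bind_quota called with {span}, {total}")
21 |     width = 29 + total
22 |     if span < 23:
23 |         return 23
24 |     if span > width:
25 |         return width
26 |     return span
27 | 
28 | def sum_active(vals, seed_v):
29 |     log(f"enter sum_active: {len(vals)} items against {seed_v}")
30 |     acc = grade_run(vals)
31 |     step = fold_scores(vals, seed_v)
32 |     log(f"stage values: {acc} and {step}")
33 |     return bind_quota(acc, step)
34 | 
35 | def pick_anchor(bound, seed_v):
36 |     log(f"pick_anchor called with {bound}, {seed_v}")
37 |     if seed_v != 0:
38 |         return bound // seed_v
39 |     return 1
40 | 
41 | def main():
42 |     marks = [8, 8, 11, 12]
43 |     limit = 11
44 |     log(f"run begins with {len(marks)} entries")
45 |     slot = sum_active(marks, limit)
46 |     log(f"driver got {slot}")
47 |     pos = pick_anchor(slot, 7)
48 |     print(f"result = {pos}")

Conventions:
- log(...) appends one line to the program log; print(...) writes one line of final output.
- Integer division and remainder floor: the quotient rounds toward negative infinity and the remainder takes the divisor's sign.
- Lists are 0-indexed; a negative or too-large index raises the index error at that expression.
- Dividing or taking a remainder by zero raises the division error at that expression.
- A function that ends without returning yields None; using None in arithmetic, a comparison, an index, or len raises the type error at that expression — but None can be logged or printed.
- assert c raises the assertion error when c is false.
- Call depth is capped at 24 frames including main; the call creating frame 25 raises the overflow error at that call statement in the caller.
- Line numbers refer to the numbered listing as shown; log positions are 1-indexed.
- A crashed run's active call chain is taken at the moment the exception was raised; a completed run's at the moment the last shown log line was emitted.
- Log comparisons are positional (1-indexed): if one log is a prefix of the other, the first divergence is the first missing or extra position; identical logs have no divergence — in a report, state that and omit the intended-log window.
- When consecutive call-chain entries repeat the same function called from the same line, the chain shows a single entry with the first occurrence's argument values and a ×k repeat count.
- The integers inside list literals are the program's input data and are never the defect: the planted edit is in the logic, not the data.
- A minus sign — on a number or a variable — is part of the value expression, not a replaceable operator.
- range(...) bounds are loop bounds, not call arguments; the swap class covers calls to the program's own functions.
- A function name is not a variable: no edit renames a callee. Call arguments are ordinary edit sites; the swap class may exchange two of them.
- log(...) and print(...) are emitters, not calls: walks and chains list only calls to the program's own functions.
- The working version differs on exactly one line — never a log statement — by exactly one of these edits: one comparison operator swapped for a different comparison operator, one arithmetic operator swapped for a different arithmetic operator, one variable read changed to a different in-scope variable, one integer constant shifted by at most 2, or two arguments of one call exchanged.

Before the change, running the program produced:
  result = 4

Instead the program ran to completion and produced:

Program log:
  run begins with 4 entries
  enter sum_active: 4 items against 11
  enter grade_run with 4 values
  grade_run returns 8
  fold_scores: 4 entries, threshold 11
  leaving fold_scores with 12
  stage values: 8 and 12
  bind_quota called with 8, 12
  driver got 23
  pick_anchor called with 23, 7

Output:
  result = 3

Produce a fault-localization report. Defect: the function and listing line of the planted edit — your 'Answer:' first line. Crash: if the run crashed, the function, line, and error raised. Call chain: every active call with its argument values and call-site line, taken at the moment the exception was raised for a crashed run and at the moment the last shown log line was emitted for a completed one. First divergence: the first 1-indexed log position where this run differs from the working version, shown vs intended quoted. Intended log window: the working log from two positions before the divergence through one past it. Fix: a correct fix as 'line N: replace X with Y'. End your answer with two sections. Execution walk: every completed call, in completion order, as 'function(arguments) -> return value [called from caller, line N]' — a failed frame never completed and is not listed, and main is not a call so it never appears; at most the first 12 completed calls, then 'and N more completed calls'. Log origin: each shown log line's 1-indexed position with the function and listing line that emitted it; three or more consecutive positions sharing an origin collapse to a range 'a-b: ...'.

Answer: the defect is in main at line 47.
Core observation: Position 10 is the first bad log line: 'pick_anchor called with 23, 7' should read 'pick_anchor called with 23, 5'.
Call chain: main -> pick_anchor(23, 7) (called at line 47).
First divergence: position 10 — the shown line 'pick_anchor called with 23, 7' should read 'pick_anchor called with 23, 5'.
Intended log window:
  8: bind_quota called with 8, 12
  9: driver got 23
  10: pick_anchor called with 23, 5
Execution walk:
  grade_run([8, 8, 11, 12]) -> 8  [called from sum_active, line 30]
  fold_scores([8, 8, 11, 12], 11) -> 12  [called from sum_active, line 31]
  bind_quota(8, 12) -> 23  [called from sum_active, line 33]
  sum_active([8, 8, 11, 12], 11) -> 23  [called from main, line 45]
  pick_anchor(23, 7) -> 3  [called from main, line 47]
Log origins:
  1: emitted by main (line 44)
  2: emitted by sum_active (line 29)
  3: emitted by grade_run (line 2)
  4: emitted by grade_run (line 7)
  5: emitted by fold_scores (line 11)
  6: emitted by fold_scores (line 16)
  7: emitted by sum_active (line 32)
  8: emitted by bind_quota (line 20)
  9: emitted by main (line 46)
  10: emitted by pick_anchor (line 36)
A correct fix: line 47: replace `7` with `5`.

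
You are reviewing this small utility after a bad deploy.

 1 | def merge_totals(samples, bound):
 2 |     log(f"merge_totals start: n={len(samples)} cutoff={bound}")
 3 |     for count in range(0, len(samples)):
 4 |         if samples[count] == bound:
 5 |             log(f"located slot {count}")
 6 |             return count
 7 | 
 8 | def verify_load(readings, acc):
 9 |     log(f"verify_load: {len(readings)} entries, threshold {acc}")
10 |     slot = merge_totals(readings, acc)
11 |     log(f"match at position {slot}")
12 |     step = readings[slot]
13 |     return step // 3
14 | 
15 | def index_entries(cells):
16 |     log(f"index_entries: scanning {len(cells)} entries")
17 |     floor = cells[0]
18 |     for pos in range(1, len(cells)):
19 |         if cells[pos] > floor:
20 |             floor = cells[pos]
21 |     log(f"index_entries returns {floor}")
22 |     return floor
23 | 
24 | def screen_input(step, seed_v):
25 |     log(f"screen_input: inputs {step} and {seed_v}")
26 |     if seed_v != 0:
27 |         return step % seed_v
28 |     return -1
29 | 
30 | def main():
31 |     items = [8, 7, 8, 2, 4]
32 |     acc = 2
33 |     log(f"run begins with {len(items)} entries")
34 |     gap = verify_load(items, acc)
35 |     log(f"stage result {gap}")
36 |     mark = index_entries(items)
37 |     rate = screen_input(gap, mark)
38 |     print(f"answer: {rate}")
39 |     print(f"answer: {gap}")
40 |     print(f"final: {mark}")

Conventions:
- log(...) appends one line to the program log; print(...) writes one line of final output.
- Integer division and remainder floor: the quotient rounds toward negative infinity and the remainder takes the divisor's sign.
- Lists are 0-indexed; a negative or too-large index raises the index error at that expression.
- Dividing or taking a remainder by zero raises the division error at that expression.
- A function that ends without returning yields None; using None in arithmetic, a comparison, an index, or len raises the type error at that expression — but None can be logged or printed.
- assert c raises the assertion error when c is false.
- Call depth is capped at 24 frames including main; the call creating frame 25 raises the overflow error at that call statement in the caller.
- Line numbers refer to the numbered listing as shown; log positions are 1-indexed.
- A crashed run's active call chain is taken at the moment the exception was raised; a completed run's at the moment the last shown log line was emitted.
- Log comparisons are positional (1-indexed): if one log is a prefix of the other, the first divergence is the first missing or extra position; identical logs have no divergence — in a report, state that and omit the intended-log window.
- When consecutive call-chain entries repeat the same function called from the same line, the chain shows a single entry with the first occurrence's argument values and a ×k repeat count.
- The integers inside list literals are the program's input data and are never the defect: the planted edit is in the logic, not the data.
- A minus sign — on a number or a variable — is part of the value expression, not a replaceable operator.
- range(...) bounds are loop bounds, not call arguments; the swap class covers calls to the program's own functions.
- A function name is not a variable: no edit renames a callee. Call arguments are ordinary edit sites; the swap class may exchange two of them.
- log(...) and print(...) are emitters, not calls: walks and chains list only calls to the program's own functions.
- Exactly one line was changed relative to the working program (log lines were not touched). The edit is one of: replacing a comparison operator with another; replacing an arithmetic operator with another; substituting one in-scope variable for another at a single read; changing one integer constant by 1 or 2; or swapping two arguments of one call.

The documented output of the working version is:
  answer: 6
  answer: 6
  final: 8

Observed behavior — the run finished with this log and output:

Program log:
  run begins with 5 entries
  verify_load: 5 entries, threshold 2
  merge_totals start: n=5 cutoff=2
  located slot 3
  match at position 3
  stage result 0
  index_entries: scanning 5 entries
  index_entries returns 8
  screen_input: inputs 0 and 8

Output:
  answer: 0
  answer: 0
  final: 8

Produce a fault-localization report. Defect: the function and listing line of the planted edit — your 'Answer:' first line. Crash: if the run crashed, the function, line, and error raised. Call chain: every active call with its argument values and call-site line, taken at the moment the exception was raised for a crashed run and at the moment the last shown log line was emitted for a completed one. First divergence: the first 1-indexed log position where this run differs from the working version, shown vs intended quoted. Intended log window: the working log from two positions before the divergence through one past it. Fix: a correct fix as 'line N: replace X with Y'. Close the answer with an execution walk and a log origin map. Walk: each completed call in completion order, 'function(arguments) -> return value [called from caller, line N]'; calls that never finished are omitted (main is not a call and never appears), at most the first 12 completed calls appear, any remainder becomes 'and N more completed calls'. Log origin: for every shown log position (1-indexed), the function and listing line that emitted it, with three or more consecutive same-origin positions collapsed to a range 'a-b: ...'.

Answer: the defect is in verify_load at line 13.
The tell: The earliest visible damage is log position 6 — 'stage result 0' rather than the intended 'stage result 6'.
Call chain: main -> screen_input(0, 8) (called at line 37).
First divergence: position 6 — the shown line 'stage result 0' should read 'stage result 6'.
Intended log window:
  4: located slot 3
  5: match at position 3
  6: stage result 6
  7: index_entries: scanning 5 entries
Execution walk:
  merge_totals([8, 7, 8, 2, 4], 2) -> 3  [called from verify_load, line 10]
  verify_load([8, 7, 8, 2, 4], 2) -> 0  [called from main, line 34]
  index_entries([8, 7, 8, 2, 4]) -> 8  [called from main, line 36]
  screen_input(0, 8) -> 0  [called from main, line 37]
Origin of each log line:
  1: emitted by main (line 33)
  2: emitted by verify_load (line 9)
  3: emitted by merge_totals (line 2)
  4: emitted by merge_totals (line 5)
  5: emitted by verify_load (line 11)
  6: emitted by main (line 35)
  7: emitted by index_entries (line 16)
  8: emitted by index_entries (line 21)
  9: emitted by screen_input (line 25)
A correct fix: line 13: replace `//` with `*`.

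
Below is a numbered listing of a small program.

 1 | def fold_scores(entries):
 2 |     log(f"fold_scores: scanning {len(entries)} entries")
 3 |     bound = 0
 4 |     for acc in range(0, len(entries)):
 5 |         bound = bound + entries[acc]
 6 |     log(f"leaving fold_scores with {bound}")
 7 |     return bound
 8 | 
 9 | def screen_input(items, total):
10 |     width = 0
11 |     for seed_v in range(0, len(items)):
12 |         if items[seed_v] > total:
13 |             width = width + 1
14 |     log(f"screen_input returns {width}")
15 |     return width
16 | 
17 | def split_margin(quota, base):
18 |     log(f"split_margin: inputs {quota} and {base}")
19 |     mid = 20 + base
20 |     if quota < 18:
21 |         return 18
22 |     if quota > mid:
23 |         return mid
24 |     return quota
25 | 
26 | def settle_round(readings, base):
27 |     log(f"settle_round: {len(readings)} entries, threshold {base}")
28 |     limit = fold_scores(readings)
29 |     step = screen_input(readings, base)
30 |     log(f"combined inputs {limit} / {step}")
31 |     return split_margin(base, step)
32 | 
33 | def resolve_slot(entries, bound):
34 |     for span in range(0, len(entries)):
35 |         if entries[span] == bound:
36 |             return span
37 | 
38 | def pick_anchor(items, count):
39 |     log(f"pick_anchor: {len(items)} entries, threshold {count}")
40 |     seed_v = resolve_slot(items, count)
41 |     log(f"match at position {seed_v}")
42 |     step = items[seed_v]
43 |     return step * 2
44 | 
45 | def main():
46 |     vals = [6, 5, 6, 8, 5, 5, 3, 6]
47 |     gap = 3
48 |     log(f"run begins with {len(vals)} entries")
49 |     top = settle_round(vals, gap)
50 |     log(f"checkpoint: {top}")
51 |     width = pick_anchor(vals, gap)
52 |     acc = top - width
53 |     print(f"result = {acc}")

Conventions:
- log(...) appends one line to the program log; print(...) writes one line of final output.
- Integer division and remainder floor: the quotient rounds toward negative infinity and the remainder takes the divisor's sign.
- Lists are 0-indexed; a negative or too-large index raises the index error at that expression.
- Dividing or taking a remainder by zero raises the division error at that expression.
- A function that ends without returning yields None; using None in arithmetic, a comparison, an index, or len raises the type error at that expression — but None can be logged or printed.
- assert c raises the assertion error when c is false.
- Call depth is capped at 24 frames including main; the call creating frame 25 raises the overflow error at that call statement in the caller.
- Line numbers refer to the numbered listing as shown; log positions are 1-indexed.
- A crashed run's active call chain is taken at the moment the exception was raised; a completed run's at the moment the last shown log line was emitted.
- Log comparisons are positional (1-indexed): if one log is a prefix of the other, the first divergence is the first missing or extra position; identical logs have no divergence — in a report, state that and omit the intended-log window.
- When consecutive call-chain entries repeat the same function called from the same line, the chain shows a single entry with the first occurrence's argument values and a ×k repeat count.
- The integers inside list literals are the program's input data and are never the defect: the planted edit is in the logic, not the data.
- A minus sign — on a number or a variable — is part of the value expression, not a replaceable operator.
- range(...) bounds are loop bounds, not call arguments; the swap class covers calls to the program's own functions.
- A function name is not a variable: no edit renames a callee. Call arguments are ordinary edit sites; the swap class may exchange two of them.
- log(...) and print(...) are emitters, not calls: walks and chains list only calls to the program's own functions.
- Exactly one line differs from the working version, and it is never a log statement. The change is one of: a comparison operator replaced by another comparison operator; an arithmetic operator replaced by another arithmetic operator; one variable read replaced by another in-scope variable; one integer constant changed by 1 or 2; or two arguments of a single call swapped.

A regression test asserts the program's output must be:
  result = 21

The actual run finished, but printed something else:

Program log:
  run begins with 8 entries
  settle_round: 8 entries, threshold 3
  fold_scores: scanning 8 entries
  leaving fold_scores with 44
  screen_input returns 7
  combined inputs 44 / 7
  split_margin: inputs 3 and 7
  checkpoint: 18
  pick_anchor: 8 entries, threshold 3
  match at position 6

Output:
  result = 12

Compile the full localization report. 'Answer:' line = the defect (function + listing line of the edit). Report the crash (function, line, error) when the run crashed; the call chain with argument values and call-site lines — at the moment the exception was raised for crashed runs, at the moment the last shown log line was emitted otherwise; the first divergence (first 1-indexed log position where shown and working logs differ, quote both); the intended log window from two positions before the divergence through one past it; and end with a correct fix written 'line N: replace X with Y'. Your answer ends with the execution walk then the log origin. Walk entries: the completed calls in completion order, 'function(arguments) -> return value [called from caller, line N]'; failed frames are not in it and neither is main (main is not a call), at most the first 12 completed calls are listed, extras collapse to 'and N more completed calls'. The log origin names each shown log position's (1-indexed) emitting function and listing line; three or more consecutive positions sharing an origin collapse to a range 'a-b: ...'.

Answer: the defect is in settle_round at line 31.
Key observation: Everything matches until log position 7, which reads 'split_margin: inputs 3 and 7' in place of 'split_margin: inputs 44 and 7'.
Call chain: main -> pick_anchor([6, 5, 6, 8, 5, 5, 3, 6], 3) (called at line 51).
First divergence: position 7 — shown 'split_margin: inputs 3 and 7', intended 'split_margin: inputs 44 and 7'.
Intended log window:
  5: screen_input returns 7
  6: combined inputs 44 / 7
  7: split_margin: inputs 44 and 7
  8: checkpoint: 27
Execution walk:
  fold_scores([6, 5, 6, 8, 5, 5, 3, 6]) -> 44  [called from settle_round, line 28]
  screen_input([6, 5, 6, 8, 5, 5, 3, 6], 3) -> 7  [called from settle_round, line 29]
  split_margin(3, 7) -> 18  [called from settle_round, line 31]
  settle_round([6, 5, 6, 8, 5, 5, 3, 6], 3) -> 18  [called from main, line 49]
  resolve_slot([6, 5, 6, 8, 5, 5, 3, 6], 3) -> 6  [called from pick_anchor, line 40]
  pick_anchor([6, 5, 6, 8, 5, 5, 3, 6], 3) -> 6  [called from main, line 51]
Log line origins:
  1 — main, line 48
  2 — settle_round, line 27
  3 — fold_scores, line 2
  4 — fold_scores, line 6
  5 — screen_input, line 14
  6 — settle_round, line 30
  7 — split_margin, line 18
  8 — main, line 50
  9 — pick_anchor, line 39
  10 — pick_anchor, line 41
A correct fix: line 31: replace `base` with `limit`.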